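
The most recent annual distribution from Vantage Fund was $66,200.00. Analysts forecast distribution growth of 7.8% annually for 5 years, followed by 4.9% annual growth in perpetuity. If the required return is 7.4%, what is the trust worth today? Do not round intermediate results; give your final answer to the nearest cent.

$3164582.71

D_1 = 71363.60000
D_2 = 76929.96080
D_3 = 82930.49774
D_4 = 89399.07657
D_5 = 96372.20454
Terminal value at year 5: TV = D_5×(1+g_2)/(r−g_2) = 101094.44256/0.025 = 4043777.70243
P_0 = D_1/(1+r)^1 + D_2/(1+r)^2 + D_3/(1+r)^3 + D_4/(1+r)^4 + D_5/(1+r)^5 + TV/(1+r)^5
    = 66446.55493 + 66694.02814 + 66942.42303 + 67191.74304 + 67441.99162 + 2829865.96825 = 3164582.70900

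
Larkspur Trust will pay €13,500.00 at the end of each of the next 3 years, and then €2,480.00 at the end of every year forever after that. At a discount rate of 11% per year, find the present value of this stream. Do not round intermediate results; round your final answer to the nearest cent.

€49475.19

PV of 3-year annuity: €13,500.00 × [1 − (1+0.11)^−3] / 0.11 = 32990.14866
Perpetuity value at year 3: €2,480.00 / 0.11 = 22545.45455
PV of perpetuity: 22545.45455 / (1+0.11)^3 = 16485.04205
Total PV = 32990.14866 + 16485.04205 = 49475.19071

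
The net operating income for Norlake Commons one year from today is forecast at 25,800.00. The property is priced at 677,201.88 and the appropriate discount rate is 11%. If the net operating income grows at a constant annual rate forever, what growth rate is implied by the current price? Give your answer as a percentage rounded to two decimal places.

P = D₁/(r−g) ⇒ g = r − D₁/P = 0.11 − 25,800.00/677,201.88 = 0.071902

7.19%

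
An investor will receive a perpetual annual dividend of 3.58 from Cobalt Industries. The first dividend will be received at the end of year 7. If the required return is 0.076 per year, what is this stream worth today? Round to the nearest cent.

30.35

Value at end of year 6: C / r = 3.58 / 0.076 = 47.1053
Discount to today: PV = 47.1053 / (1 + 0.076)^6 = 47.1053 / 1.551935 = 30.35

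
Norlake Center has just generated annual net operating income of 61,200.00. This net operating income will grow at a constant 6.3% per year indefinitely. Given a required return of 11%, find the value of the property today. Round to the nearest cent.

D₁ = D₀ × (1 + g) = 61,200.00 × 1.063 = 65,055.6000
Growing perpetuity: P = D₁ / (r − g) = 65,055.6000 / (0.11 − 0.063) = 1,384,161.70

1384161.70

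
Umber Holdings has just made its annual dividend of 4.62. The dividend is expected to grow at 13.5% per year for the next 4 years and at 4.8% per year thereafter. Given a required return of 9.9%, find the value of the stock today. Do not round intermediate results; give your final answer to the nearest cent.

128.04

D_1 = 5.24370
D_2 = 5.95160
D_3 = 6.75507
D_4 = 7.66700
Terminal value at year 4: TV = D_4×(1+g_2)/(r−g_2) = 8.03502/0.051 = 157.54932
P_0 = D_1/(1+r)^1 + D_2/(1+r)^2 + D_3/(1+r)^3 + D_4/(1+r)^4 + TV/(1+r)^4
    = 4.77134 + 4.92763 + 5.08905 + 5.25575 + 108.00050 = 128.04426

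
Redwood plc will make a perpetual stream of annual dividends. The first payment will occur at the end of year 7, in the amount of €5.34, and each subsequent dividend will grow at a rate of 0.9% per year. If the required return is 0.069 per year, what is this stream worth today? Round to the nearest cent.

€59.64

Value at end of year 6: C₁ / (r − g) = €5.34 / (0.069 − 0.009) = €89.0000
Discount to today: PV = €89.0000 / (1 + 0.069)^6 = €89.0000 / 1.492335 = €59.64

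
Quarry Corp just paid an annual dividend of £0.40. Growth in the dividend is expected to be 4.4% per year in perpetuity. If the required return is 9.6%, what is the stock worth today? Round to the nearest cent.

D₁ = D₀ × (1 + g) = £0.40 × 1.044 = £0.4176
Growing perpetuity: P = D₁ / (r − g) = £0.4176 / (0.096 − 0.044) = £8.03

£8.03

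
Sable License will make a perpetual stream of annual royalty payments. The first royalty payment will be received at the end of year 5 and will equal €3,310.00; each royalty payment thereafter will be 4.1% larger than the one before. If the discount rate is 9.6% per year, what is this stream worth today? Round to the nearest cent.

Value at end of year 4: C₁ / (r − g) = €3,310.00 / (0.096 − 0.041) = €60,181.8182
Discount to today: PV = €60,181.8182 / (1 + 0.096)^4 = €60,181.8182 / 1.442920 = €41,708.36

€41708.36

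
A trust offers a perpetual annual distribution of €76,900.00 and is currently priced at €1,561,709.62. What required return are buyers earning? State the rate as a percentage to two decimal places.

P = C/r ⇒ r = C/P = €76,900.00/€1,561,709.62 = 0.049241

4.92%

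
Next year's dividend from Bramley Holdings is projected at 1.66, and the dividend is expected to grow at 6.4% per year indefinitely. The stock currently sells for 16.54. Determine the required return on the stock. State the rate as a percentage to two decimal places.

16.44%

P = D₁/(r − g) ⇒ r = D₁/P + g = 1.6600/16.54 + 0.064 = 0.100363 + 0.064 = 0.164363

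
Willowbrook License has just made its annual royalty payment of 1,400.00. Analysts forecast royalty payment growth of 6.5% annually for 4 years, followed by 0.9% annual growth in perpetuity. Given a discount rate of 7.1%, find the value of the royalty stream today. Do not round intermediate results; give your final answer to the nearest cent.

D_1 = 1491.00000
D_2 = 1587.91500
D_3 = 1691.12947
D_4 = 1801.05289
Terminal value at year 4: TV = D_4×(1+g_2)/(r−g_2) = 1817.26237/0.062 = 29310.68334
P_0 = D_1/(1+r)^1 + D_2/(1+r)^2 + D_3/(1+r)^3 + D_4/(1+r)^4 + TV/(1+r)^4
    = 1392.15686 + 1384.35766 + 1376.60216 + 1368.89010 + 22277.58248 = 27799.58927

27799.59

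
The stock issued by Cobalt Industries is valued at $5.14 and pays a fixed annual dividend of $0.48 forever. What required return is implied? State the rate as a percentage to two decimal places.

P = C/r ⇒ r = C/P = $0.48/$5.14 = 0.093385

9.34%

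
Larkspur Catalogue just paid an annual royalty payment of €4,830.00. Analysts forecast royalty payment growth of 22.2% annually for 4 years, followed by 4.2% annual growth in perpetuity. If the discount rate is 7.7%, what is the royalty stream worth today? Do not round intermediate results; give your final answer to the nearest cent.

D_1 = 5902.26000
D_2 = 7212.56172
D_3 = 8813.75042
D_4 = 10770.40302
Terminal value at year 4: TV = D_4×(1+g_2)/(r−g_2) = 11222.75994/0.035 = 320650.28406
P_0 = D_1/(1+r)^1 + D_2/(1+r)^2 + D_3/(1+r)^3 + D_4/(1+r)^4 + TV/(1+r)^4
    = 5480.27855 + 6218.10621 + 7055.27000 + 8005.14386 + 238324.56873 = 265083.36736

€265083.37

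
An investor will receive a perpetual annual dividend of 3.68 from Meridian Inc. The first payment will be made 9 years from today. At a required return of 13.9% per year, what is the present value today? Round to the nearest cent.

Value at end of year 8: C / r = 3.68 / 0.139 = 26.4748
Discount to today: PV = 26.4748 / (1 + 0.139)^8 = 26.4748 / 2.832630 = 9.35

9.35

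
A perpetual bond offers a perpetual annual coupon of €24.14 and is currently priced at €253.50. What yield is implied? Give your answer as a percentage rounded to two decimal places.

P = C/r ⇒ r = C/P = €24.14/€253.50 = 0.095227

9.52%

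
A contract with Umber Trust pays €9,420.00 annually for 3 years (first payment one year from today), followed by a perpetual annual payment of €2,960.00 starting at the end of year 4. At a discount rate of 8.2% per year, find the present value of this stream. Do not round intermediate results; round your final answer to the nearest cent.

€52685.71

PV of 3-year annuity: €9,420.00 × [1 − (1+0.082)^−3] / 0.082 = 24188.91200
Perpetuity value at year 3: €2,960.00 / 0.082 = 36097.56098
PV of perpetuity: 36097.56098 / (1+0.082)^3 = 28496.79882
Total PV = 24188.91200 + 28496.79882 = 52685.71082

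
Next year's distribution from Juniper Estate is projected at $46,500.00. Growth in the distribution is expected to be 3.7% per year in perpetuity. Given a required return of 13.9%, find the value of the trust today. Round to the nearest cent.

$455882.35

Growing perpetuity: P = D₁ / (r − g) = $46,500.0000 / (0.139 − 0.037) = $455,882.35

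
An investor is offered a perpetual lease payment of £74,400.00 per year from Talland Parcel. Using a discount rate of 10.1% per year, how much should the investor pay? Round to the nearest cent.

Level perpetuity: PV = C / r = £74,400.00 / 0.101 = £736,633.66

£736633.66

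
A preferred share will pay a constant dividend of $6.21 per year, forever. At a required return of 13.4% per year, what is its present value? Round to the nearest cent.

$46.34

Level perpetuity: PV = C / r = $6.21 / 0.134 = $46.34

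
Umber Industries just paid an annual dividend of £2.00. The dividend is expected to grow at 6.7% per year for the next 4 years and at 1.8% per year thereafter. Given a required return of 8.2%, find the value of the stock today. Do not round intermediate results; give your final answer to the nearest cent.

£37.81

D_1 = 2.13400
D_2 = 2.27698
D_3 = 2.42954
D_4 = 2.59231
Terminal value at year 4: TV = D_4×(1+g_2)/(r−g_2) = 2.63898/0.064 = 41.23400
P_0 = D_1/(1+r)^1 + D_2/(1+r)^2 + D_3/(1+r)^3 + D_4/(1+r)^4 + TV/(1+r)^4
    = 1.97227 + 1.94493 + 1.91797 + 1.89138 + 30.08475 = 37.81130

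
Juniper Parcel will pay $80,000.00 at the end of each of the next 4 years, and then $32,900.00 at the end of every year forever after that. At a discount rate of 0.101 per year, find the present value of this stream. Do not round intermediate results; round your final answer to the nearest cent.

PV of 4-year annuity: $80,000.00 × [1 − (1+0.101)^−4] / 0.101 = 253041.26371
Perpetuity value at year 4: $32,900.00 / 0.101 = 325742.57426
PV of perpetuity: 325742.57426 / (1+0.101)^4 = 221679.35456
Total PV = 253041.26371 + 221679.35456 = 474720.61827

$474720.62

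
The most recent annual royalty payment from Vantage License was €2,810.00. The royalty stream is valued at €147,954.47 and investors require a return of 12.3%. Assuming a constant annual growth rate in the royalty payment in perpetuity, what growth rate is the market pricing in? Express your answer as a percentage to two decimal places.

10.21%

P = D₀(1+g)/(r−g) ⇒ P(r−g) = D₀(1+g) ⇒ g(P+D₀) = P·r − D₀
g = (P·r − D₀)/(P + D₀) = (€147,954.47×0.123 − €2,810.00) / (€147,954.47 + €2,810.00) = 0.102069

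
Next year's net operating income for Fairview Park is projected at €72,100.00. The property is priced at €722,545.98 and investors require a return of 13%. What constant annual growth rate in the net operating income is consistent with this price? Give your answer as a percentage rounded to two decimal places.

3.02%

P = D₁/(r−g) ⇒ g = r − D₁/P = 0.13 − €72,100.00/€722,545.98 = 0.030214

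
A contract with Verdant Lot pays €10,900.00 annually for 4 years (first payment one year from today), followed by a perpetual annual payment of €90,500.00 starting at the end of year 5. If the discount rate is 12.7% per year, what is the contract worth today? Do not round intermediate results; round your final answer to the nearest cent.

€474347.04

PV of 4-year annuity: €10,900.00 × [1 − (1+0.127)^−4] / 0.127 = 32624.87530
Perpetuity value at year 4: €90,500.00 / 0.127 = 712598.42520
PV of perpetuity: 712598.42520 / (1+0.127)^4 = 441722.16700
Total PV = 32624.87530 + 441722.16700 = 474347.04230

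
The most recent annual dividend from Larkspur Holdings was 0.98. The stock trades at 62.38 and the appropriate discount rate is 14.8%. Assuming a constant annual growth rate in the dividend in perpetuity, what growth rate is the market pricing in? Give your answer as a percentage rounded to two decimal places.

13.02%

P = D₀(1+g)/(r−g) ⇒ P(r−g) = D₀(1+g) ⇒ g(P+D₀) = P·r − D₀
g = (P·r − D₀)/(P + D₀) = (62.38×0.148 − 0.98) / (62.38 + 0.98) = 0.130244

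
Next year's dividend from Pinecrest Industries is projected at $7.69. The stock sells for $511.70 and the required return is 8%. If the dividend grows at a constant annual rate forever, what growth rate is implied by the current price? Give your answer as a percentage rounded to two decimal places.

P = D₁/(r−g) ⇒ g = r − D₁/P = 0.08 − $7.69/$511.70 = 0.064972

6.50%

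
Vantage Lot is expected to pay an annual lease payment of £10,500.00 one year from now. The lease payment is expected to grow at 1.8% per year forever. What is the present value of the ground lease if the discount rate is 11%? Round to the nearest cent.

Growing perpetuity: P = D₁ / (r − g) = £10,500.0000 / (0.11 − 0.018) = £114,130.43

£114130.43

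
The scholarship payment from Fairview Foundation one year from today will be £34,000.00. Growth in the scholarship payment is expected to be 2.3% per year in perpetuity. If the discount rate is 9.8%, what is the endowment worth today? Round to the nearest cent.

£453333.33

Growing perpetuity: P = D₁ / (r − g) = £34,000.0000 / (0.098 − 0.023) = £453,333.33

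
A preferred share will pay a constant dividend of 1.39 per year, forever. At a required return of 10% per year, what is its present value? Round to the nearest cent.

13.90

Level perpetuity: PV = C / r = 1.39 / 0.1 = 13.90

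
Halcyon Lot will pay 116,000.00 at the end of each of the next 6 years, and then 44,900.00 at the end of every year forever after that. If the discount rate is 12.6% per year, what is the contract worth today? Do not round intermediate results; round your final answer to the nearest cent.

PV of 6-year annuity: 116,000.00 × [1 − (1+0.126)^−6] / 0.126 = 468927.62916
Perpetuity value at year 6: 44,900.00 / 0.126 = 356349.20635
PV of perpetuity: 356349.20635 / (1+0.126)^6 = 174841.87403
Total PV = 468927.62916 + 174841.87403 = 643769.50319

643769.50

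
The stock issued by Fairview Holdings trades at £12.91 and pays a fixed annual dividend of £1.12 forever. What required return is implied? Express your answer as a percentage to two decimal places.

8.68%

P = C/r ⇒ r = C/P = £1.12/£12.91 = 0.086754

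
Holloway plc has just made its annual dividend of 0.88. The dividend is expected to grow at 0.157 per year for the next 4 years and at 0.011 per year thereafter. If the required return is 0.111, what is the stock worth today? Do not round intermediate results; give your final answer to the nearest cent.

D_1 = 1.01816
D_2 = 1.17801
D_3 = 1.36296
D_4 = 1.57694
Terminal value at year 4: TV = D_4×(1+g_2)/(r−g_2) = 1.59429/0.1 = 15.94290
P_0 = D_1/(1+r)^1 + D_2/(1+r)^2 + D_3/(1+r)^3 + D_4/(1+r)^4 + TV/(1+r)^4
    = 0.91644 + 0.95438 + 0.99390 + 1.03505 + 10.46432 = 14.36408

14.36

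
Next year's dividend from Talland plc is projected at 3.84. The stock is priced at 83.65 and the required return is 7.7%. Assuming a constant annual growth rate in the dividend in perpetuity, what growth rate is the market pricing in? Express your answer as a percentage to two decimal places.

P = D₁/(r−g) ⇒ g = r − D₁/P = 0.077 − 3.84/83.65 = 0.031094

3.11%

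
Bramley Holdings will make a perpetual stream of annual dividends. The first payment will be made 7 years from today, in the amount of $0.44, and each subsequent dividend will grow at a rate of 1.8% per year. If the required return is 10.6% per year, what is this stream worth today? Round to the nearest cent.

Value at end of year 6: C₁ / (r − g) = $0.44 / (0.106 − 0.018) = $5.0000
Discount to today: PV = $5.0000 / (1 + 0.106)^6 = $5.0000 / 1.830336 = $2.73

$2.73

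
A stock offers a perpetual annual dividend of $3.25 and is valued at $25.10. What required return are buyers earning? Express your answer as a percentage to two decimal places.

P = C/r ⇒ r = C/P = $3.25/$25.10 = 0.129482

12.95%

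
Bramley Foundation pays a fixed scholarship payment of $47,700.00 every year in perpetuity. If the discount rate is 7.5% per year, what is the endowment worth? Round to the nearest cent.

Level perpetuity: PV = C / r = $47,700.00 / 0.075 = $636,000.00

$636000.00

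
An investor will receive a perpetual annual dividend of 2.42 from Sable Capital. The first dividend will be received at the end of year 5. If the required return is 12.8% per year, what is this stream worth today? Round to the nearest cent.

11.68

Value at end of year 4: C / r = 2.42 / 0.128 = 18.9063
Discount to today: PV = 18.9063 / (1 + 0.128)^4 = 18.9063 / 1.618961 = 11.68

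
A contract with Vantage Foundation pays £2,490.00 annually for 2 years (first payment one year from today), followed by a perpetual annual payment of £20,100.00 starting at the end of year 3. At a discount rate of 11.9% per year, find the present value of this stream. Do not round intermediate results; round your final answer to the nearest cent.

£139106.61

PV of 2-year annuity: £2,490.00 × [1 − (1+0.119)^−2] / 0.119 = 4213.76325
Perpetuity value at year 2: £20,100.00 / 0.119 = 168907.56303
PV of perpetuity: 168907.56303 / (1+0.119)^2 = 134892.84767
Total PV = 4213.76325 + 134892.84767 = 139106.61091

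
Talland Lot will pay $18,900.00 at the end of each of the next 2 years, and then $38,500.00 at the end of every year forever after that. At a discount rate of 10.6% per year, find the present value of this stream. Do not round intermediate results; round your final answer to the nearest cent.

PV of 2-year annuity: $18,900.00 × [1 − (1+0.106)^−2] / 0.106 = 32539.42821
Perpetuity value at year 2: $38,500.00 / 0.106 = 363207.54717
PV of perpetuity: 363207.54717 / (1+0.106)^2 = 296923.52675
Total PV = 32539.42821 + 296923.52675 = 329462.95496

$329462.95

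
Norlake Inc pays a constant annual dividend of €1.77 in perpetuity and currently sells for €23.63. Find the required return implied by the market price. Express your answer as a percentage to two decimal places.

P = C/r ⇒ r = C/P = €1.77/€23.63 = 0.074905

7.49%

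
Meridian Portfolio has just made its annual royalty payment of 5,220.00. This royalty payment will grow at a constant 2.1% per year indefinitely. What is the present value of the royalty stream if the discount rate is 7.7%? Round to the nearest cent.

D₁ = D₀ × (1 + g) = 5,220.00 × 1.021 = 5,329.6200
Growing perpetuity: P = D₁ / (r − g) = 5,329.6200 / (0.077 − 0.021) = 95,171.79

95171.79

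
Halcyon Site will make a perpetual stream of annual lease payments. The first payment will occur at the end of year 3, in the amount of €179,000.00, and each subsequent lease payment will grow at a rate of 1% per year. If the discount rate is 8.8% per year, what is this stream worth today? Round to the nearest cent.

€1938655.48

Value at end of year 2: C₁ / (r − g) = €179,000.00 / (0.088 − 0.01) = €2,294,871.7949
Discount to today: PV = €2,294,871.7949 / (1 + 0.088)^2 = €2,294,871.7949 / 1.183744 = €1,938,655.48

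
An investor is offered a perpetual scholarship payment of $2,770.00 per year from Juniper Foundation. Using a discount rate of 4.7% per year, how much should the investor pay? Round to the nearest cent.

$58936.17

Level perpetuity: PV = C / r = $2,770.00 / 0.047 = $58,936.17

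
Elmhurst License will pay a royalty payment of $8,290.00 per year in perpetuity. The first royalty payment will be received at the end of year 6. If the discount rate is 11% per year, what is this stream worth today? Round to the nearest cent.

Value at end of year 5: C / r = $8,290.00 / 0.11 = $75,363.6364
Discount to today: PV = $75,363.6364 / (1 + 0.11)^5 = $75,363.6364 / 1.685058 = $44,724.65

$44724.65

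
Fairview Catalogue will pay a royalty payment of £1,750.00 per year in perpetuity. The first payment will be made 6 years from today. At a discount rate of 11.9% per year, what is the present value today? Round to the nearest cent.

Value at end of year 5: C / r = £1,750.00 / 0.119 = £14,705.8824
Discount to today: PV = £14,705.8824 / (1 + 0.119)^5 = £14,705.8824 / 1.754488 = £8,381.86

£8381.86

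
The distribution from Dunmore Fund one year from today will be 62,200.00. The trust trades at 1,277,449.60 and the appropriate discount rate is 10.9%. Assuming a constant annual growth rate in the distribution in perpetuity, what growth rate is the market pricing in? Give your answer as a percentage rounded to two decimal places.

P = D₁/(r−g) ⇒ g = r − D₁/P = 0.109 − 62,200.00/1,277,449.60 = 0.060309

6.03%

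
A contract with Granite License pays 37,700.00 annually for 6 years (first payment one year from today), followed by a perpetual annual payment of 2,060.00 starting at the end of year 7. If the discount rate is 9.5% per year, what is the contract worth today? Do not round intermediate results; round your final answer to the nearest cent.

179206.79

PV of 6-year annuity: 37,700.00 × [1 − (1+0.095)^−6] / 0.095 = 166627.41667
Perpetuity value at year 6: 2,060.00 / 0.095 = 21684.21053
PV of perpetuity: 21684.21053 / (1+0.095)^6 = 12579.37025
Total PV = 166627.41667 + 12579.37025 = 179206.78692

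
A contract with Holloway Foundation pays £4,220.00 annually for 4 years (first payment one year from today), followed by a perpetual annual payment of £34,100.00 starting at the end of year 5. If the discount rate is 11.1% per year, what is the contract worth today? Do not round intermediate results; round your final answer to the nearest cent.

PV of 4-year annuity: £4,220.00 × [1 − (1+0.111)^−4] / 0.111 = 13064.41645
Perpetuity value at year 4: £34,100.00 / 0.111 = 307207.20721
PV of perpetuity: 307207.20721 / (1+0.111)^4 = 201639.29227
Total PV = 13064.41645 + 201639.29227 = 214703.70872

£214703.71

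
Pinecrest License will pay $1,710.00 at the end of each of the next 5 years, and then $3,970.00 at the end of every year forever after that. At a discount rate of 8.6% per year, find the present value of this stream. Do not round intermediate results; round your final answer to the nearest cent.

$37280.18

PV of 5-year annuity: $1,710.00 × [1 − (1+0.086)^−5] / 0.086 = 6720.91334
Perpetuity value at year 5: $3,970.00 / 0.086 = 46162.79070
PV of perpetuity: 46162.79070 / (1+0.086)^5 = 30559.26674
Total PV = 6720.91334 + 30559.26674 = 37280.18008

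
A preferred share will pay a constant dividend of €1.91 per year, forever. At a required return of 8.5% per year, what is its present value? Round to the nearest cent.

€22.47

Level perpetuity: PV = C / r = €1.91 / 0.085 = €22.47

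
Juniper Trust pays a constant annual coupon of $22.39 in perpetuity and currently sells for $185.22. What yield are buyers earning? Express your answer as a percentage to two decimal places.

12.09%

P = C/r ⇒ r = C/P = $22.39/$185.22 = 0.120883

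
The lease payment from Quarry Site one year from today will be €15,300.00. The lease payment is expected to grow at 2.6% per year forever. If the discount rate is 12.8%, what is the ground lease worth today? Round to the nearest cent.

€150000.00

Growing perpetuity: P = D₁ / (r − g) = €15,300.0000 / (0.128 − 0.026) = €150,000.00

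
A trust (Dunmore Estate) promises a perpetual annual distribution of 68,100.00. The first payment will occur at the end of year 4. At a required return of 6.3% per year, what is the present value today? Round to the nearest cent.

Value at end of year 3: C / r = 68,100.00 / 0.063 = 1,080,952.3810
Discount to today: PV = 1,080,952.3810 / (1 + 0.063)^3 = 1,080,952.3810 / 1.201157 = 899,925.94

899925.94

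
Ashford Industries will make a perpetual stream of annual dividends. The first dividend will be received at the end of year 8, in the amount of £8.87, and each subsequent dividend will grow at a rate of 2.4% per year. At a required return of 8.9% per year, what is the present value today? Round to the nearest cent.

Value at end of year 7: C₁ / (r − g) = £8.87 / (0.089 − 0.024) = £136.4615
Discount to today: PV = £136.4615 / (1 + 0.089)^7 = £136.4615 / 1.816332 = £75.13

£75.13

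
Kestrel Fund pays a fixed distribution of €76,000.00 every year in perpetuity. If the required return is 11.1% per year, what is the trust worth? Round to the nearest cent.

Level perpetuity: PV = C / r = €76,000.00 / 0.111 = €684,684.68

€684684.68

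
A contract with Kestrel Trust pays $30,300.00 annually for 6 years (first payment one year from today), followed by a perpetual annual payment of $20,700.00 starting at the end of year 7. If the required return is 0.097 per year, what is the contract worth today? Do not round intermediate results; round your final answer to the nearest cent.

$255582.72

PV of 6-year annuity: $30,300.00 × [1 − (1+0.097)^−6] / 0.097 = 133132.70500
Perpetuity value at year 6: $20,700.00 / 0.097 = 213402.06186
PV of perpetuity: 213402.06186 / (1+0.097)^6 = 122450.01587
Total PV = 133132.70500 + 122450.01587 = 255582.72086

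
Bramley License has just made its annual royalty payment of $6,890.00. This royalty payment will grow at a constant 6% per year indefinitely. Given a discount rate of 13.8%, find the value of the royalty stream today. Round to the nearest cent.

D₁ = D₀ × (1 + g) = $6,890.00 × 1.06 = $7,303.4000
Growing perpetuity: P = D₁ / (r − g) = $7,303.4000 / (0.138 − 0.06) = $93,633.33

$93633.33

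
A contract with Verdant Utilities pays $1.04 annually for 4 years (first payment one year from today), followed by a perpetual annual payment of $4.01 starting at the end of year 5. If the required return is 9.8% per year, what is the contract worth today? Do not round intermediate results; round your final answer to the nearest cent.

$31.46

PV of 4-year annuity: $1.04 × [1 − (1+0.098)^−4] / 0.098 = 3.31098
Perpetuity value at year 4: $4.01 / 0.098 = 40.91837
PV of perpetuity: 40.91837 / (1+0.098)^4 = 28.15198
Total PV = 3.31098 + 28.15198 = 31.46296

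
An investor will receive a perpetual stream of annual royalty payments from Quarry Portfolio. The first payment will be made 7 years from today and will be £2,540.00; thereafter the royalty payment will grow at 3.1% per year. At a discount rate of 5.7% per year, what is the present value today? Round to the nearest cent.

Value at end of year 6: C₁ / (r − g) = £2,540.00 / (0.057 − 0.031) = £97,692.3077
Discount to today: PV = £97,692.3077 / (1 + 0.057)^6 = £97,692.3077 / 1.394601 = £70,050.37

£70050.37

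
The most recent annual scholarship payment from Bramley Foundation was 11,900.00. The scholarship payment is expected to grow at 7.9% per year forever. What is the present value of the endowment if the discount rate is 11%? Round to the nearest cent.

414196.77

D₁ = D₀ × (1 + g) = 11,900.00 × 1.079 = 12,840.1000
Growing perpetuity: P = D₁ / (r − g) = 12,840.1000 / (0.11 − 0.079) = 414,196.77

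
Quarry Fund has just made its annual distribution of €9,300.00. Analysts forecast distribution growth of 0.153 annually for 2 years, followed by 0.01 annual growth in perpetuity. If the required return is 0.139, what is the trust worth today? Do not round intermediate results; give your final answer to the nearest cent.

D_1 = 10722.90000
D_2 = 12363.50370
Terminal value at year 2: TV = D_2×(1+g_2)/(r−g_2) = 12487.13874/0.129 = 96799.52509
P_0 = D_1/(1+r)^1 + D_2/(1+r)^2 + TV/(1+r)^2
    = 9414.31080 + 9530.02665 + 74614.93732 = 93559.27476

€93559.27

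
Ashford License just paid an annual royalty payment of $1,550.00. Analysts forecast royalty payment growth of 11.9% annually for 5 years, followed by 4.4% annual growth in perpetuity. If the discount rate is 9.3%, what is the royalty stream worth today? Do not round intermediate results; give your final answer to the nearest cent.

$45464.67

D_1 = 1734.45000
D_2 = 1940.84955
D_3 = 2171.81065
D_4 = 2430.25611
D_5 = 2719.45659
Terminal value at year 5: TV = D_5×(1+g_2)/(r−g_2) = 2839.11268/0.049 = 57941.07512
P_0 = D_1/(1+r)^1 + D_2/(1+r)^2 + D_3/(1+r)^3 + D_4/(1+r)^4 + D_5/(1+r)^5 + TV/(1+r)^5
    = 1586.87100 + 1624.61907 + 1663.26509 + 1702.83041 + 1743.33689 + 37143.74932 = 45464.67178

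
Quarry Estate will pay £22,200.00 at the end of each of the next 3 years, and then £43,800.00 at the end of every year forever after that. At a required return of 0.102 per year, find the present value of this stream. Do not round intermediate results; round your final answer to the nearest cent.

PV of 3-year annuity: £22,200.00 × [1 − (1+0.102)^−3] / 0.102 = 55014.30378
Perpetuity value at year 3: £43,800.00 / 0.102 = 429411.76471
PV of perpetuity: 429411.76471 / (1+0.102)^3 = 320870.03023
Total PV = 55014.30378 + 320870.03023 = 375884.33401

£375884.33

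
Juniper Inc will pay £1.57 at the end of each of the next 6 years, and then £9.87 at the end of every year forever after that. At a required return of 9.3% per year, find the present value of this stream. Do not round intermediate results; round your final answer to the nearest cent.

£69.23

PV of 6-year annuity: £1.57 × [1 − (1+0.093)^−6] / 0.093 = 6.98034
Perpetuity value at year 6: £9.87 / 0.093 = 106.12903
PV of perpetuity: 106.12903 / (1+0.093)^6 = 62.24626
Total PV = 6.98034 + 62.24626 = 69.22660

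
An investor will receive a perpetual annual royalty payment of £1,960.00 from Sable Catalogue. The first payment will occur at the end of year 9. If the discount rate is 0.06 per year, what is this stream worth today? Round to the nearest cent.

Value at end of year 8: C / r = £1,960.00 / 0.06 = £32,666.6667
Discount to today: PV = £32,666.6667 / (1 + 0.06)^8 = £32,666.6667 / 1.593848 = £20,495.47

£20495.47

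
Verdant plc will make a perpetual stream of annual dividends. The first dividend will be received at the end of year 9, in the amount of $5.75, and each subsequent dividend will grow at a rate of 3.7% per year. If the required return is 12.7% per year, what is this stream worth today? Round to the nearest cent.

$24.55

Value at end of year 8: C₁ / (r − g) = $5.75 / (0.127 − 0.037) = $63.8889
Discount to today: PV = $63.8889 / (1 + 0.127)^8 = $63.8889 / 2.602504 = $24.55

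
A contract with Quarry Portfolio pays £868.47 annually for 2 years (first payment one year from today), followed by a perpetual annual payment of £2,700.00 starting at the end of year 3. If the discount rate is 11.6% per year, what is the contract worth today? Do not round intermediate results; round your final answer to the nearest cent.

£20164.14

PV of 2-year annuity: £868.47 × [1 − (1+0.116)^−2] / 0.116 = 1475.50979
Perpetuity value at year 2: £2,700.00 / 0.116 = 23275.86207
PV of perpetuity: 23275.86207 / (1+0.116)^2 = 18688.62655
Total PV = 1475.50979 + 18688.62655 = 20164.13634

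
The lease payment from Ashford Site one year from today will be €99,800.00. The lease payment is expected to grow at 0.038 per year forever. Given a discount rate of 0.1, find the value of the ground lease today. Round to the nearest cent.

Growing perpetuity: P = D₁ / (r − g) = €99,800.0000 / (0.1 − 0.038) = €1,609,677.42

€1609677.42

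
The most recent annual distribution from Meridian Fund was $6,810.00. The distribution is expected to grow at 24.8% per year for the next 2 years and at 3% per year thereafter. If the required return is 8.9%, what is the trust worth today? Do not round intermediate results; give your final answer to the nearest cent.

$172885.03

D_1 = 8498.88000
D_2 = 10606.60224
Terminal value at year 2: TV = D_2×(1+g_2)/(r−g_2) = 10924.80031/0.059 = 185166.10690
P_0 = D_1/(1+r)^1 + D_2/(1+r)^2 + TV/(1+r)^2
    = 7804.29752 + 8943.76796 + 156136.96604 = 172885.03152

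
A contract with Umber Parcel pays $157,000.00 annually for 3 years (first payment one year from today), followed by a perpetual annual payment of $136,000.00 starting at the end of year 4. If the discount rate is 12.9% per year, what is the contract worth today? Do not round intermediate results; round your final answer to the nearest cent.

$1103932.09

PV of 3-year annuity: $157,000.00 × [1 − (1+0.129)^−3] / 0.129 = 371331.31292
Perpetuity value at year 3: $136,000.00 / 0.129 = 1054263.56589
PV of perpetuity: 1054263.56589 / (1+0.129)^3 = 732600.77253
Total PV = 371331.31292 + 732600.77253 = 1103932.08545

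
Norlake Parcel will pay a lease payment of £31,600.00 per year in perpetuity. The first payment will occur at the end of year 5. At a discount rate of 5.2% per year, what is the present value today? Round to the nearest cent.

£496158.89

Value at end of year 4: C / r = £31,600.00 / 0.052 = £607,692.3077
Discount to today: PV = £607,692.3077 / (1 + 0.052)^4 = £607,692.3077 / 1.224794 = £496,158.89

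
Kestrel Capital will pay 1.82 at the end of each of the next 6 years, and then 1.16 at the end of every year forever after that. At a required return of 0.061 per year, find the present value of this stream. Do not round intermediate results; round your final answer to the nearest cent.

PV of 6-year annuity: 1.82 × [1 − (1+0.061)^−6] / 0.061 = 8.92148
Perpetuity value at year 6: 1.16 / 0.061 = 19.01639
PV of perpetuity: 19.01639 / (1+0.061)^6 = 13.33017
Total PV = 8.92148 + 13.33017 = 22.25166

22.25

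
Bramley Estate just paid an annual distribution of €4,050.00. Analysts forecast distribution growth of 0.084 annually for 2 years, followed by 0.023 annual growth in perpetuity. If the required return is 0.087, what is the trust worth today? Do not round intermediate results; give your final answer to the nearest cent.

D_1 = 4390.20000
D_2 = 4758.97680
Terminal value at year 2: TV = D_2×(1+g_2)/(r−g_2) = 4868.43327/0.064 = 76069.26979
P_0 = D_1/(1+r)^1 + D_2/(1+r)^2 + TV/(1+r)^2
    = 4038.82245 + 4027.67574 + 64379.87945 = 72446.37764

€72446.38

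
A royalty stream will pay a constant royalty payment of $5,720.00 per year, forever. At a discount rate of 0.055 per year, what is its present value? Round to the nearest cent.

$104000.00

Level perpetuity: PV = C / r = $5,720.00 / 0.055 = $104,000.00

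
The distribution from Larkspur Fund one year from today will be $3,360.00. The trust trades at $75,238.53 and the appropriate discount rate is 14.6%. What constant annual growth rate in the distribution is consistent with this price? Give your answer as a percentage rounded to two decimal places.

P = D₁/(r−g) ⇒ g = r − D₁/P = 0.146 − $3,360.00/$75,238.53 = 0.101342

10.13%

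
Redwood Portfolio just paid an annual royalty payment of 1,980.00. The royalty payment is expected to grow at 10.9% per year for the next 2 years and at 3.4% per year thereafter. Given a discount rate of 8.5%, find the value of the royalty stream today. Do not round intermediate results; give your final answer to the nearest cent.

46031.47

D_1 = 2195.82000
D_2 = 2435.16438
Terminal value at year 2: TV = D_2×(1+g_2)/(r−g_2) = 2517.95997/0.051 = 49371.76410
P_0 = D_1/(1+r)^1 + D_2/(1+r)^2 + TV/(1+r)^2
    = 2023.79724 + 2068.56326 + 41939.10603 = 46031.46652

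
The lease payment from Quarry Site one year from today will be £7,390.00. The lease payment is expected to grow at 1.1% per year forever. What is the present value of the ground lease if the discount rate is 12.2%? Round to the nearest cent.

Growing perpetuity: P = D₁ / (r − g) = £7,390.0000 / (0.122 − 0.011) = £66,576.58

£66576.58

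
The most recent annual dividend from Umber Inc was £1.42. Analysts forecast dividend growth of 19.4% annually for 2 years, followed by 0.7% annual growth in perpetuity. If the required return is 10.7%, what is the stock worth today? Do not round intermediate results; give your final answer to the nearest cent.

D_1 = 1.69548
D_2 = 2.02440
Terminal value at year 2: TV = D_2×(1+g_2)/(r−g_2) = 2.03857/0.1 = 20.38574
P_0 = D_1/(1+r)^1 + D_2/(1+r)^2 + TV/(1+r)^2
    = 1.53160 + 1.65197 + 16.63532 = 19.81889

£19.82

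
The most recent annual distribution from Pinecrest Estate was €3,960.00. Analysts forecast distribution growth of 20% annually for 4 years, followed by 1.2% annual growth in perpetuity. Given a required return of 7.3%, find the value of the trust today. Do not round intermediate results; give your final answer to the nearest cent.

D_1 = 4752.00000
D_2 = 5702.40000
D_3 = 6842.88000
D_4 = 8211.45600
Terminal value at year 4: TV = D_4×(1+g_2)/(r−g_2) = 8309.99347/0.061 = 136229.40118
P_0 = D_1/(1+r)^1 + D_2/(1+r)^2 + D_3/(1+r)^3 + D_4/(1+r)^4 + TV/(1+r)^4
    = 4428.70457 + 4952.88488 + 5539.10705 + 6194.71431 + 102771.32594 = 123886.73674

€123886.74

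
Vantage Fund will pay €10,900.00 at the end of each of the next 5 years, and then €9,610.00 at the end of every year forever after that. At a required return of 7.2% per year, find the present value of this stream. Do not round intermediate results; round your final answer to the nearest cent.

PV of 5-year annuity: €10,900.00 × [1 − (1+0.072)^−5] / 0.072 = 44453.83941
Perpetuity value at year 5: €9,610.00 / 0.072 = 133472.22222
PV of perpetuity: 133472.22222 / (1+0.072)^5 = 94279.43353
Total PV = 44453.83941 + 94279.43353 = 138733.27294

€138733.27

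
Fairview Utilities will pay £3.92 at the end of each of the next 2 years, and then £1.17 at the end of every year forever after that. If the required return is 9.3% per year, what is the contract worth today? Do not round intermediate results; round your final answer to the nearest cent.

£17.40

PV of 2-year annuity: £3.92 × [1 − (1+0.093)^−2] / 0.093 = 6.86776
Perpetuity value at year 2: £1.17 / 0.093 = 12.58065
PV of perpetuity: 12.58065 / (1+0.093)^2 = 10.53083
Total PV = 6.86776 + 10.53083 = 17.39859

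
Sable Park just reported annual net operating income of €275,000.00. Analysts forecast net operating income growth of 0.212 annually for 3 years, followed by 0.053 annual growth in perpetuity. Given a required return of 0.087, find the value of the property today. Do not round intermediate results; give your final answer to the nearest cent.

D_1 = 333300.00000
D_2 = 403959.60000
D_3 = 489599.03520
Terminal value at year 3: TV = D_3×(1+g_2)/(r−g_2) = 515547.78407/0.034 = 15163170.11958
P_0 = D_1/(1+r)^1 + D_2/(1+r)^2 + D_3/(1+r)^3 + TV/(1+r)^3
    = 306623.73505 + 341884.05417 + 381199.14779 + 11805961.84198 = 12835668.77900

€12835668.78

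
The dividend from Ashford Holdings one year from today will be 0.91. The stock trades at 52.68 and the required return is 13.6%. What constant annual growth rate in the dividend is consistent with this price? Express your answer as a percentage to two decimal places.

P = D₁/(r−g) ⇒ g = r − D₁/P = 0.136 − 0.91/52.68 = 0.118726

11.87%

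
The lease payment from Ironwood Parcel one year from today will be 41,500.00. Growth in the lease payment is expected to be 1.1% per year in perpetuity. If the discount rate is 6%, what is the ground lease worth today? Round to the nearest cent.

Growing perpetuity: P = D₁ / (r − g) = 41,500.0000 / (0.06 − 0.011) = 846,938.78

846938.78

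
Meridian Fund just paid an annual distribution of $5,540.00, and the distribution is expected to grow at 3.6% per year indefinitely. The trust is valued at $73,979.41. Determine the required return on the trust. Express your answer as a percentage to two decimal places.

D₁ = $5,540.00 × 1.036 = $5,739.4400
P = D₁/(r − g) ⇒ r = D₁/P + g = $5,739.4400/$73,979.41 + 0.036 = 0.077582 + 0.036 = 0.113582

11.36%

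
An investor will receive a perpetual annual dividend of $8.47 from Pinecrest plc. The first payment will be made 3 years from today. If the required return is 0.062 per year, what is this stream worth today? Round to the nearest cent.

Value at end of year 2: C / r = $8.47 / 0.062 = $136.6129
Discount to today: PV = $136.6129 / (1 + 0.062)^2 = $136.6129 / 1.127844 = $121.13

$121.13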